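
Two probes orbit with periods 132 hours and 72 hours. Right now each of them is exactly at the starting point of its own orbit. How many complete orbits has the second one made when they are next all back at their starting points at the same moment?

The first common completion time is the LCM of the periods.
132 = 2^2 × 3 × 11
72 = 2^3 × 3^2
LCM(132, 72) = 2^3 × 3^2 × 11 = 792.
Orbits for period 72: 792 / 72 = 11.

11 orbits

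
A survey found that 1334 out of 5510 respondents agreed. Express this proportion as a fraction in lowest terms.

23/95

1334 = 2 × 23 × 29
5510 = 2 × 5 × 19 × 29
gcd(1334, 5510) = 2 × 29 = 58.
Divide numerator and denominator by 58: 1334/5510 = 23/95.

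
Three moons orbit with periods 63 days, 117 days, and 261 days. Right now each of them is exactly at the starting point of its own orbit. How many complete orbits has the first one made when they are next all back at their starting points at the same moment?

377 orbits

The first common completion time is the LCM of the periods.
63 = 3^2 × 7
117 = 3^2 × 13
261 = 3^2 × 29
LCM(63, 117, 261) = 3^2 × 7 × 13 × 29 = 23751.
Orbits for period 63: 23751 / 63 = 377.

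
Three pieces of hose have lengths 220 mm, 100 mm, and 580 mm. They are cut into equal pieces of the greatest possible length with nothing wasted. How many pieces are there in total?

45

Piece length = gcd(220, 100, 580).
220 = 2^2 × 5 × 11
100 = 2^2 × 5^2
580 = 2^2 × 5 × 29
gcd(220, 100, 580) = 2^2 × 5 = 20.
Total pieces = 220/20 + 100/20 + 580/20 = 11 + 5 + 29 = 45.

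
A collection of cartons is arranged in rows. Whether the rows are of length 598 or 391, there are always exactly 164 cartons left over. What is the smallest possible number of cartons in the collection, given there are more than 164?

N − 164 must be a common multiple of 598 and 391.
598 = 2 × 13 × 23
391 = 17 × 23
LCM(598, 391) = 2 × 13 × 17 × 23 = 10166.
Smallest N > 164 is LCM + 164 = 10166 + 164 = 10330.

10330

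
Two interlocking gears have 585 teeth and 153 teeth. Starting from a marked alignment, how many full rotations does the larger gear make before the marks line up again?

All finish a whole number of cycles simultaneously at t = LCM of the periods.
585 = 3^2 × 5 × 13
153 = 3^2 × 17
LCM(585, 153) = 3^2 × 5 × 13 × 17 = 9945.
Rotations for period 585: 9945 / 585 = 17.

17 rotations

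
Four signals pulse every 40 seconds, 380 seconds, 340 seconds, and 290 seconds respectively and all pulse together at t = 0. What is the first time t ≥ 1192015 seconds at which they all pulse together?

Joint pulses occur at multiples of LCM(40, 380, 340, 290).
40 = 2^3 × 5
380 = 2^2 × 5 × 19
340 = 2^2 × 5 × 17
290 = 2 × 5 × 29
LCM(40, 380, 340, 290) = 2^3 × 5 × 17 × 19 × 29 = 374680.
Smallest multiple of 374680 that is ≥ 1192015: ⌈1192015/374680⌉ × 374680 = 4 × 374680 = 1498720.

1498720 seconds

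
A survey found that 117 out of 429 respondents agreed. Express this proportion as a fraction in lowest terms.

3/11

117 = 3^2 × 13
429 = 3 × 11 × 13
gcd(117, 429) = 3 × 13 = 39.
Divide numerator and denominator by 39: 117/429 = 3/11.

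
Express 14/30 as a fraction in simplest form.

14 = 2 × 7
30 = 2 × 3 × 5
gcd(14, 30) = 2.
Divide numerator and denominator by 2: 14/30 = 7/15.

7/15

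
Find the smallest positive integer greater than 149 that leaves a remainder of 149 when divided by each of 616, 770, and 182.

N − 149 must be a common multiple of 616, 770, and 182.
616 = 2^3 × 7 × 11
770 = 2 × 5 × 7 × 11
182 = 2 × 7 × 13
LCM(616, 770, 182) = 2^3 × 5 × 7 × 11 × 13 = 40040.
Smallest N > 149 is LCM + 149 = 40040 + 149 = 40189.

40189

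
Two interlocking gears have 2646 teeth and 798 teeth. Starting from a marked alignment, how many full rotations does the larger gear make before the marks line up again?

19 rotations

All finish a whole number of cycles simultaneously at t = LCM of the periods.
2646 = 2 × 3^3 × 7^2
798 = 2 × 3 × 7 × 19
LCM(2646, 798) = 2 × 3^3 × 7^2 × 19 = 50274.
Rotations for period 2646: 50274 / 2646 = 19.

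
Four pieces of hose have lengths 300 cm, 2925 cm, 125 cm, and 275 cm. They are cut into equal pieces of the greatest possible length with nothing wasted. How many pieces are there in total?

Piece length = gcd(300, 2925, 125, 275).
300 = 2^2 × 3 × 5^2
2925 = 3^2 × 5^2 × 13
125 = 5^3
275 = 5^2 × 11
gcd(300, 2925, 125, 275) = 5^2 = 25.
Total pieces = 300/25 + 2925/25 + 125/25 + 275/25 = 12 + 117 + 5 + 11 = 145.

145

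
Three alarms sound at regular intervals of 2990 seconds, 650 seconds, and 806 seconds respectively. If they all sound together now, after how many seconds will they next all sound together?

We need the least common multiple of the intervals.
2990 = 2 × 5 × 13 × 23
650 = 2 × 5^2 × 13
806 = 2 × 13 × 31
LCM(2990, 650, 806) = 2 × 5^2 × 13 × 23 × 31 = 463450.

463450 seconds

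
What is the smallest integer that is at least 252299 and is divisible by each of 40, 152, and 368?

The integer must be a common multiple of 40, 152, and 368, so a multiple of their LCM.
40 = 2^3 × 5
152 = 2^3 × 19
368 = 2^4 × 23
LCM(40, 152, 368) = 2^4 × 5 × 19 × 23 = 34960.
Smallest multiple of 34960 that is ≥ 252299: ⌈252299/34960⌉ × 34960 = 8 × 34960 = 279680.

279680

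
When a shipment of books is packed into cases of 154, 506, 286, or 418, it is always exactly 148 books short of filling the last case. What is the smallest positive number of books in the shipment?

874726

Being 148 short of a full case of size k means N ≡ −148 (mod k), i.e. N + 148 is a multiple of each size.
154 = 2 × 7 × 11
506 = 2 × 11 × 23
286 = 2 × 11 × 13
418 = 2 × 11 × 19
LCM(154, 506, 286, 418) = 2 × 7 × 11 × 13 × 19 × 23 = 874874.
Smallest positive N is 874874 − 148 = 874726.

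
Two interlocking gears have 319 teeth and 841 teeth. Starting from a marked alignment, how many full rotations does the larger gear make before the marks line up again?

All finish a whole number of cycles simultaneously at t = LCM of the periods.
319 = 11 × 29
841 = 29^2
LCM(319, 841) = 11 × 29^2 = 9251.
Rotations for period 841: 9251 / 841 = 11.

11 rotations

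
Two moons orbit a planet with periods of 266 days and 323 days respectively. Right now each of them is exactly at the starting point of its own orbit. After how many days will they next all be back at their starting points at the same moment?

The first simultaneous occurrence is after LCM of the individual periods.
266 = 2 × 7 × 19
323 = 17 × 19
LCM(266, 323) = 2 × 7 × 17 × 19 = 4522.

4522 days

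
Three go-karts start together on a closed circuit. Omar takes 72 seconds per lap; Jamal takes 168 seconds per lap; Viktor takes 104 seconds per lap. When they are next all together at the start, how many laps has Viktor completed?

63 laps

The first common completion time is the LCM of the periods.
72 = 2^3 × 3^2
168 = 2^3 × 3 × 7
104 = 2^3 × 13
LCM(72, 168, 104) = 2^3 × 3^2 × 7 × 13 = 6552.
Laps for period 104: 6552 / 104 = 63.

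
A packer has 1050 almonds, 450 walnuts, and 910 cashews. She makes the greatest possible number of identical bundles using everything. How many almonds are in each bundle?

Number of bundles = gcd(1050, 450, 910).
1050 = 2 × 3 × 5^2 × 7
450 = 2 × 3^2 × 5^2
910 = 2 × 5 × 7 × 13
gcd(1050, 450, 910) = 2 × 5 = 10.
almonds per bundle = 1050 / 10 = 105.

105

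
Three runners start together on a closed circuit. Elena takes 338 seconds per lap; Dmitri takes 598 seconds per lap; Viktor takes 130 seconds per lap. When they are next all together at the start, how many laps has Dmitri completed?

They are all back at their starting positions together after one LCM of the periods.
338 = 2 × 13^2
598 = 2 × 13 × 23
130 = 2 × 5 × 13
LCM(338, 598, 130) = 2 × 5 × 13^2 × 23 = 38870.
Laps for period 598: 38870 / 598 = 65.

65 laps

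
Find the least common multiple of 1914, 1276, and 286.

49764

1914 = 2 × 3 × 11 × 29
1276 = 2^2 × 11 × 29
286 = 2 × 11 × 13
LCM(1914, 1276, 286) = 2^2 × 3 × 11 × 13 × 29 = 49764.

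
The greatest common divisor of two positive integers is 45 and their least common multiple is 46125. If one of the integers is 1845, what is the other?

For two integers, gcd × lcm = product, so the other is (45 × 46125) / 1845 = 2075625 / 1845 = 1125.

1125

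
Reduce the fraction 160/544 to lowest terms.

5/17

160 = 2^5 × 5
544 = 2^5 × 17
gcd(160, 544) = 2^5 = 32.
Divide numerator and denominator by 32: 160/544 = 5/17.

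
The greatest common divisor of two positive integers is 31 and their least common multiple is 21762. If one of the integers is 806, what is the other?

837

For two integers, gcd × lcm = product, so the other is (31 × 21762) / 806 = 674622 / 806 = 837.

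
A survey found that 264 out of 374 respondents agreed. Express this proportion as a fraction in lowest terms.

264 = 2^3 × 3 × 11
374 = 2 × 11 × 17
gcd(264, 374) = 2 × 11 = 22.
Divide numerator and denominator by 22: 264/374 = 12/17.

12/17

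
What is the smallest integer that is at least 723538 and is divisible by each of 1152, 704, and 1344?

The integer must be a common multiple of 1152, 704, and 1344, so a multiple of their LCM.
1152 = 2^7 × 3^2
704 = 2^6 × 11
1344 = 2^6 × 3 × 7
LCM(1152, 704, 1344) = 2^7 × 3^2 × 7 × 11 = 88704.
Smallest multiple of 88704 that is ≥ 723538: ⌈723538/88704⌉ × 88704 = 9 × 88704 = 798336.

798336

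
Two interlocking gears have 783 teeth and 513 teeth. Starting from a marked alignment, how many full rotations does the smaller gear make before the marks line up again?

29 rotations

All finish a whole number of cycles simultaneously at t = LCM of the periods.
783 = 3^3 × 29
513 = 3^3 × 19
LCM(783, 513) = 3^3 × 19 × 29 = 14877.
Rotations for period 513: 14877 / 513 = 29.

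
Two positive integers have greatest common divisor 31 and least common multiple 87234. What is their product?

For any two positive integers, gcd × lcm = product = 31 × 87234 = 2704254.

2704254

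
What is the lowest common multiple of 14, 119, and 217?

7378

14 = 2 × 7
119 = 7 × 17
217 = 7 × 31
LCM(14, 119, 217) = 2 × 7 × 17 × 31 = 7378.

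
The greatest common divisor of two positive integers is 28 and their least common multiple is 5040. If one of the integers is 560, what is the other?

252

For two integers, gcd × lcm = product, so the other is (28 × 5040) / 560 = 141120 / 560 = 252.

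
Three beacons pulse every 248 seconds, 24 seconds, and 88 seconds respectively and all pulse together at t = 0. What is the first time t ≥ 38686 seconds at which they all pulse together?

40920 seconds

Joint pulses occur at multiples of LCM(248, 24, 88).
248 = 2^3 × 31
24 = 2^3 × 3
88 = 2^3 × 11
LCM(248, 24, 88) = 2^3 × 3 × 11 × 31 = 8184.
Smallest multiple of 8184 that is ≥ 38686: ⌈38686/8184⌉ × 8184 = 5 × 8184 = 40920.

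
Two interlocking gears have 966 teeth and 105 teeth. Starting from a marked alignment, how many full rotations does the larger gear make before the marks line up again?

5 rotations

They are all back at their starting positions together after one LCM of the periods.
966 = 2 × 3 × 7 × 23
105 = 3 × 5 × 7
LCM(966, 105) = 2 × 3 × 5 × 7 × 23 = 4830.
Rotations for period 966: 4830 / 966 = 5.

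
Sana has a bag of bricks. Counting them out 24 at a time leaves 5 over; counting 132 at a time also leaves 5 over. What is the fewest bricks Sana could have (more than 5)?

269

N − 5 must be a common multiple of 24 and 132.
24 = 2^3 × 3
132 = 2^2 × 3 × 11
LCM(24, 132) = 2^3 × 3 × 11 = 264.
Smallest N > 5 is LCM + 5 = 264 + 5 = 269.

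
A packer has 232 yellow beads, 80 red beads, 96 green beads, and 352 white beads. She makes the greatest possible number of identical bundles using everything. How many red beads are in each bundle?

10

Number of bundles = gcd(232, 80, 96, 352).
232 = 2^3 × 29
80 = 2^4 × 5
96 = 2^5 × 3
352 = 2^5 × 11
gcd(232, 80, 96, 352) = 2^3 = 8.
red beads per bundle = 80 / 8 = 10.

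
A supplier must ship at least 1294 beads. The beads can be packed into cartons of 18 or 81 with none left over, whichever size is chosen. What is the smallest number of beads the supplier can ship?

The number of beads must be a common multiple of 18 and 81, so a multiple of their LCM.
18 = 2 × 3^2
81 = 3^4
LCM(18, 81) = 2 × 3^4 = 162.
Smallest multiple of 162 that is ≥ 1294: ⌈1294/162⌉ × 162 = 8 × 162 = 1296.

1296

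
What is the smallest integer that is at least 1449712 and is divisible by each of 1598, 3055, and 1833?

The integer must be a common multiple of 1598, 3055, and 1833, so a multiple of their LCM.
1598 = 2 × 17 × 47
3055 = 5 × 13 × 47
1833 = 3 × 13 × 47
LCM(1598, 3055, 1833) = 2 × 3 × 5 × 13 × 17 × 47 = 311610.
Smallest multiple of 311610 that is ≥ 1449712: ⌈1449712/311610⌉ × 311610 = 5 × 311610 = 1558050.

1558050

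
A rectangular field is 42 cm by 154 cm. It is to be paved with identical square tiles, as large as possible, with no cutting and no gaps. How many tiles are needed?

Tile side = gcd(42, 154).
42 = 2 × 3 × 7
154 = 2 × 7 × 11
gcd(42, 154) = 2 × 7 = 14.
Tiles: (42/14) × (154/14) = 3 × 11 = 33.

33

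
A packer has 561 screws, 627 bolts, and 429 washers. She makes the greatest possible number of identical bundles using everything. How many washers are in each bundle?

13

Number of bundles = gcd(561, 627, 429).
561 = 3 × 11 × 17
627 = 3 × 11 × 19
429 = 3 × 11 × 13
gcd(561, 627, 429) = 3 × 11 = 33.
washers per bundle = 429 / 33 = 13.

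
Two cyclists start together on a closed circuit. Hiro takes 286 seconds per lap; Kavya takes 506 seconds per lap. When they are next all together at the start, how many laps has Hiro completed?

23 laps

All finish a whole number of cycles simultaneously at t = LCM of the periods.
286 = 2 × 11 × 13
506 = 2 × 11 × 23
LCM(286, 506) = 2 × 11 × 13 × 23 = 6578.
Laps for period 286: 6578 / 286 = 23.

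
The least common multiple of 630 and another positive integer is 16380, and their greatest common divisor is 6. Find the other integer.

156

gcd × lcm = product of the two integers, so the other integer is (6 × 16380) / 630 = 156.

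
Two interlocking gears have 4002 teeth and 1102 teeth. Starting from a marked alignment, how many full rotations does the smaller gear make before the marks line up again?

The first common completion time is the LCM of the periods.
4002 = 2 × 3 × 23 × 29
1102 = 2 × 19 × 29
LCM(4002, 1102) = 2 × 3 × 19 × 23 × 29 = 76038.
Rotations for period 1102: 76038 / 1102 = 69.

69 rotations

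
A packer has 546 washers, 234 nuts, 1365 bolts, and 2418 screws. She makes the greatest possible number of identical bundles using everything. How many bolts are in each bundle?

35

Number of bundles = gcd(546, 234, 1365, 2418).
546 = 2 × 3 × 7 × 13
234 = 2 × 3^2 × 13
1365 = 3 × 5 × 7 × 13
2418 = 2 × 3 × 13 × 31
gcd(546, 234, 1365, 2418) = 3 × 13 = 39.
bolts per bundle = 1365 / 39 = 35.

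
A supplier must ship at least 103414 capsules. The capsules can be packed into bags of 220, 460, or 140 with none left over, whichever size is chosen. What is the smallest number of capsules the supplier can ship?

The number of capsules must be a common multiple of 220, 460, and 140, so a multiple of their LCM.
220 = 2^2 × 5 × 11
460 = 2^2 × 5 × 23
140 = 2^2 × 5 × 7
LCM(220, 460, 140) = 2^2 × 5 × 7 × 11 × 23 = 35420.
Smallest multiple of 35420 that is ≥ 103414: ⌈103414/35420⌉ × 35420 = 3 × 35420 = 106260.

106260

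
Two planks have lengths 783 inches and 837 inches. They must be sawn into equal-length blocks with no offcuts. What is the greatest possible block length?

27 inches

This is the greatest common divisor of 783 and 837.
783 = 3^3 × 29
837 = 3^3 × 31
gcd(783, 837) = 3^3 = 27.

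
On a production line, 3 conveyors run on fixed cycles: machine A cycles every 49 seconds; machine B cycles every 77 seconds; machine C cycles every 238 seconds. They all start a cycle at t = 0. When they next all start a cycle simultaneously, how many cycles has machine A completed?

374 cycles

All finish a whole number of cycles simultaneously at t = LCM of the periods.
49 = 7^2
77 = 7 × 11
238 = 2 × 7 × 17
LCM(49, 77, 238) = 2 × 7^2 × 11 × 17 = 18326.
Cycles for period 49: 18326 / 49 = 374.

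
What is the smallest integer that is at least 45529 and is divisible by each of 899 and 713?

62031

The integer must be a common multiple of 899 and 713, so a multiple of their LCM.
899 = 29 × 31
713 = 23 × 31
LCM(899, 713) = 23 × 29 × 31 = 20677.
Smallest multiple of 20677 that is ≥ 45529: ⌈45529/20677⌉ × 20677 = 3 × 20677 = 62031.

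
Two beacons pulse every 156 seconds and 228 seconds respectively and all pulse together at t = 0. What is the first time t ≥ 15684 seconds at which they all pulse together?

17784 seconds

Joint pulses occur at multiples of LCM(156, 228).
156 = 2^2 × 3 × 13
228 = 2^2 × 3 × 19
LCM(156, 228) = 2^2 × 3 × 13 × 19 = 2964.
Smallest multiple of 2964 that is ≥ 15684: ⌈15684/2964⌉ × 2964 = 6 × 2964 = 17784.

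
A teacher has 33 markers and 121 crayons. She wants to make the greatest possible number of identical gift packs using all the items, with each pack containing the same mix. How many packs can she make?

11 packs

The pack count must divide each quantity, so the greatest is gcd(33, 121).
33 = 3 × 11
121 = 11^2
gcd(33, 121) = 11.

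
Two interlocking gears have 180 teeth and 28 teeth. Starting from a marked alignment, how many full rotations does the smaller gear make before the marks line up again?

All finish a whole number of cycles simultaneously at t = LCM of the periods.
180 = 2^2 × 3^2 × 5
28 = 2^2 × 7
LCM(180, 28) = 2^2 × 3^2 × 5 × 7 = 1260.
Rotations for period 28: 1260 / 28 = 45.

45 rotations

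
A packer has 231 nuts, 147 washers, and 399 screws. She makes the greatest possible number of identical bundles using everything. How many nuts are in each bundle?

Number of bundles = gcd(231, 147, 399).
231 = 3 × 7 × 11
147 = 3 × 7^2
399 = 3 × 7 × 19
gcd(231, 147, 399) = 3 × 7 = 21.
nuts per bundle = 231 / 21 = 11.

11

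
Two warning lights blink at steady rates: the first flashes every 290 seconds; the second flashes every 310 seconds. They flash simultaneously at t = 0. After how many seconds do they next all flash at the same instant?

They coincide at every common multiple of the periods; the first is the LCM.
290 = 2 × 5 × 29
310 = 2 × 5 × 31
LCM(290, 310) = 2 × 5 × 29 × 31 = 8990.

8990 seconds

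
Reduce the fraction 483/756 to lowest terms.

23/36

483 = 3 × 7 × 23
756 = 2^2 × 3^3 × 7
gcd(483, 756) = 3 × 7 = 21.
Divide numerator and denominator by 21: 483/756 = 23/36.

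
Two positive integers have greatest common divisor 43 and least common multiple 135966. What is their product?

For any two positive integers, gcd × lcm = product = 43 × 135966 = 5846538.

5846538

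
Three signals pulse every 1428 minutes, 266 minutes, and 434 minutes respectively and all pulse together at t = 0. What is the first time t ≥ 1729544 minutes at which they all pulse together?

2523276 minutes

Joint pulses occur at multiples of LCM(1428, 266, 434).
1428 = 2^2 × 3 × 7 × 17
266 = 2 × 7 × 19
434 = 2 × 7 × 31
LCM(1428, 266, 434) = 2^2 × 3 × 7 × 17 × 19 × 31 = 841092.
Smallest multiple of 841092 that is ≥ 1729544: ⌈1729544/841092⌉ × 841092 = 3 × 841092 = 2523276.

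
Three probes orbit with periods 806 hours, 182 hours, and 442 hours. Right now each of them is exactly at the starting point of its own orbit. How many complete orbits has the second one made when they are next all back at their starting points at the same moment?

They are all back at their starting positions together after one LCM of the periods.
806 = 2 × 13 × 31
182 = 2 × 7 × 13
442 = 2 × 13 × 17
LCM(806, 182, 442) = 2 × 7 × 13 × 17 × 31 = 95914.
Orbits for period 182: 95914 / 182 = 527.

527 orbits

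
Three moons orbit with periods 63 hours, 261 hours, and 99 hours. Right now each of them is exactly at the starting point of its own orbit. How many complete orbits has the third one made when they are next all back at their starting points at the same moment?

They are all back at their starting positions together after one LCM of the periods.
63 = 3^2 × 7
261 = 3^2 × 29
99 = 3^2 × 11
LCM(63, 261, 99) = 3^2 × 7 × 11 × 29 = 20097.
Orbits for period 99: 20097 / 99 = 203.

203 orbits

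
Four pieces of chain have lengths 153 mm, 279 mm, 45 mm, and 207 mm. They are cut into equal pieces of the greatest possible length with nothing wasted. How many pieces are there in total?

76

Piece length = gcd(153, 279, 45, 207).
153 = 3^2 × 17
279 = 3^2 × 31
45 = 3^2 × 5
207 = 3^2 × 23
gcd(153, 279, 45, 207) = 3^2 = 9.
Total pieces = 153/9 + 279/9 + 45/9 + 207/9 = 17 + 31 + 5 + 23 = 76.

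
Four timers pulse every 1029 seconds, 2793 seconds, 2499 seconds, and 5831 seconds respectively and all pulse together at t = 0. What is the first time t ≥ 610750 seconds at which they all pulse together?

664734 seconds

Joint pulses occur at multiples of LCM(1029, 2793, 2499, 5831).
1029 = 3 × 7^3
2793 = 3 × 7^2 × 19
2499 = 3 × 7^2 × 17
5831 = 7^3 × 17
LCM(1029, 2793, 2499, 5831) = 3 × 7^3 × 17 × 19 = 332367.
Smallest multiple of 332367 that is ≥ 610750: ⌈610750/332367⌉ × 332367 = 2 × 332367 = 664734.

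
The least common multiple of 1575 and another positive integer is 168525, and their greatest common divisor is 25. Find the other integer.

gcd × lcm = product of the two integers, so the other integer is (25 × 168525) / 1575 = 2675.

2675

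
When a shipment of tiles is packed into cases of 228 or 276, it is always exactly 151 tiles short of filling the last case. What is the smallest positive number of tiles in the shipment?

5093

Being 151 short of a full case of size k means N ≡ −151 (mod k), i.e. N + 151 is a multiple of each size.
228 = 2^2 × 3 × 19
276 = 2^2 × 3 × 23
LCM(228, 276) = 2^2 × 3 × 19 × 23 = 5244.
Smallest positive N is 5244 − 151 = 5093.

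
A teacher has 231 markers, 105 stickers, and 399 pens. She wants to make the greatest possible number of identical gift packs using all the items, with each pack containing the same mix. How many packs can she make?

21 packs

The pack count must divide each quantity, so the greatest is gcd(231, 105, 399).
231 = 3 × 7 × 11
105 = 3 × 5 × 7
399 = 3 × 7 × 19
gcd(231, 105, 399) = 3 × 7 = 21.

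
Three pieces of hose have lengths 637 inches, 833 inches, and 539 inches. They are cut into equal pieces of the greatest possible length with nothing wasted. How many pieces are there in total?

41

Piece length = gcd(637, 833, 539).
637 = 7^2 × 13
833 = 7^2 × 17
539 = 7^2 × 11
gcd(637, 833, 539) = 7^2 = 49.
Total pieces = 637/49 + 833/49 + 539/49 = 13 + 17 + 11 = 41.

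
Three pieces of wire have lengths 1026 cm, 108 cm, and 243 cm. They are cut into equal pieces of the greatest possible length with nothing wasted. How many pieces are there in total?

Piece length = gcd(1026, 108, 243).
1026 = 2 × 3^3 × 19
108 = 2^2 × 3^3
243 = 3^5
gcd(1026, 108, 243) = 3^3 = 27.
Total pieces = 1026/27 + 108/27 + 243/27 = 38 + 4 + 9 = 51.

51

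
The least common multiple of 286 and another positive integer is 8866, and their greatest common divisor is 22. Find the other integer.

682

gcd × lcm = product of the two integers, so the other integer is (22 × 8866) / 286 = 682.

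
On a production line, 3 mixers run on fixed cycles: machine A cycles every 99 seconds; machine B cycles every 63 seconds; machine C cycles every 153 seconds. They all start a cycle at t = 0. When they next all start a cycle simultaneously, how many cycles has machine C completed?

The first common completion time is the LCM of the periods.
99 = 3^2 × 11
63 = 3^2 × 7
153 = 3^2 × 17
LCM(99, 63, 153) = 3^2 × 7 × 11 × 17 = 11781.
Cycles for period 153: 11781 / 153 = 77.

77 cycles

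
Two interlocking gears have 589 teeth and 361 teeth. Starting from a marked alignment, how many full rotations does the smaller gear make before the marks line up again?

31 rotations

The first common completion time is the LCM of the periods.
589 = 19 × 31
361 = 19^2
LCM(589, 361) = 19^2 × 31 = 11191.
Rotations for period 361: 11191 / 361 = 31.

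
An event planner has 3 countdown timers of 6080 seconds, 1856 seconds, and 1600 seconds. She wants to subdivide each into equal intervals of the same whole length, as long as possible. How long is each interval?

The interval must divide each timer length; the longest such is the gcd.
6080 = 2^6 × 5 × 19
1856 = 2^6 × 29
1600 = 2^6 × 5^2
gcd(6080, 1856, 1600) = 2^6 = 64.

64 seconds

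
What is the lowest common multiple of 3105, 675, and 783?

3105 = 3^3 × 5 × 23
675 = 3^3 × 5^2
783 = 3^3 × 29
LCM(3105, 675, 783) = 3^3 × 5^2 × 23 × 29 = 450225.

450225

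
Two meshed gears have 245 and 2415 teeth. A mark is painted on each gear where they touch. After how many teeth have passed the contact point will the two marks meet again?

They coincide at every common multiple of the periods; the first is the LCM.
245 = 5 × 7^2
2415 = 3 × 5 × 7 × 23
LCM(245, 2415) = 3 × 5 × 7^2 × 23 = 16905.

16905 teeth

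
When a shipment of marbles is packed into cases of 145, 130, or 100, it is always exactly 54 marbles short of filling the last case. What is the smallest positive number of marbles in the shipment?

Being 54 short of a full case of size k means N ≡ −54 (mod k), i.e. N + 54 is a multiple of each size.
145 = 5 × 29
130 = 2 × 5 × 13
100 = 2^2 × 5^2
LCM(145, 130, 100) = 2^2 × 5^2 × 13 × 29 = 37700.
Smallest positive N is 37700 − 54 = 37646.

37646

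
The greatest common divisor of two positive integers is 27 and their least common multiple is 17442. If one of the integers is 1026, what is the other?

For two integers, gcd × lcm = product, so the other is (27 × 17442) / 1026 = 470934 / 1026 = 459.

459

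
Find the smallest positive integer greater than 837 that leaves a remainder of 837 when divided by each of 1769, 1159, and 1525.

N − 837 must be a common multiple of 1769, 1159, and 1525.
1769 = 29 × 61
1159 = 19 × 61
1525 = 5^2 × 61
LCM(1769, 1159, 1525) = 5^2 × 19 × 29 × 61 = 840275.
Smallest N > 837 is LCM + 837 = 840275 + 837 = 841112.

841112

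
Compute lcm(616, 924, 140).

616 = 2^3 × 7 × 11
924 = 2^2 × 3 × 7 × 11
140 = 2^2 × 5 × 7
LCM(616, 924, 140) = 2^3 × 3 × 5 × 7 × 11 = 9240.

9240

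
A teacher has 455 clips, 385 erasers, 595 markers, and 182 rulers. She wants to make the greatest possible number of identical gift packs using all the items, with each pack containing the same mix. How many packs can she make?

7 packs

The pack count must divide each quantity, so the greatest is gcd(455, 385, 595, 182).
455 = 5 × 7 × 13
385 = 5 × 7 × 11
595 = 5 × 7 × 17
182 = 2 × 7 × 13
gcd(455, 385, 595, 182) = 7.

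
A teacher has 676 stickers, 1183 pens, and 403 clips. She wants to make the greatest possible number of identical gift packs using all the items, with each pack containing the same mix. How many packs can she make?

13 packs

The pack count must divide each quantity, so the greatest is gcd(676, 1183, 403).
676 = 2^2 × 13^2
1183 = 7 × 13^2
403 = 13 × 31
gcd(676, 1183, 403) = 13.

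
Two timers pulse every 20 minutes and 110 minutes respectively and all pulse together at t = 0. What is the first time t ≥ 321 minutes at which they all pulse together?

Joint pulses occur at multiples of LCM(20, 110).
20 = 2^2 × 5
110 = 2 × 5 × 11
LCM(20, 110) = 2^2 × 5 × 11 = 220.
Smallest multiple of 220 that is ≥ 321: ⌈321/220⌉ × 220 = 2 × 220 = 440.

440 minutes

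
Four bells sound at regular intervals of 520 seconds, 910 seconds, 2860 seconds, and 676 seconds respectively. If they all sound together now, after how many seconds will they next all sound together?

520520 seconds

We need the least common multiple of the intervals.
520 = 2^3 × 5 × 13
910 = 2 × 5 × 7 × 13
2860 = 2^2 × 5 × 11 × 13
676 = 2^2 × 13^2
LCM(520, 910, 2860, 676) = 2^3 × 5 × 7 × 11 × 13^2 = 520520.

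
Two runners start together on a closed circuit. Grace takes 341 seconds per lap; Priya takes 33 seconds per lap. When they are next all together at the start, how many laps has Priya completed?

31 laps

All finish a whole number of cycles simultaneously at t = LCM of the periods.
341 = 11 × 31
33 = 3 × 11
LCM(341, 33) = 3 × 11 × 31 = 1023.
Laps for period 33: 1023 / 33 = 31.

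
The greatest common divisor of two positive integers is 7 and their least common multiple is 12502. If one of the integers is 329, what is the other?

266

For two integers, gcd × lcm = product, so the other is (7 × 12502) / 329 = 87514 / 329 = 266.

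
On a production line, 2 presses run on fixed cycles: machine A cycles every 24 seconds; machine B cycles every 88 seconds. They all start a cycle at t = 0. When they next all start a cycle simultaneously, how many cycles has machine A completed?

11 cycles

All finish a whole number of cycles simultaneously at t = LCM of the periods.
24 = 2^3 × 3
88 = 2^3 × 11
LCM(24, 88) = 2^3 × 3 × 11 = 264.
Cycles for period 24: 264 / 24 = 11.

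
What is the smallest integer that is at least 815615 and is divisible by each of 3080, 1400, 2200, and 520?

1001000

The integer must be a common multiple of 3080, 1400, 2200, and 520, so a multiple of their LCM.
3080 = 2^3 × 5 × 7 × 11
1400 = 2^3 × 5^2 × 7
2200 = 2^3 × 5^2 × 11
520 = 2^3 × 5 × 13
LCM(3080, 1400, 2200, 520) = 2^3 × 5^2 × 7 × 11 × 13 = 200200.
Smallest multiple of 200200 that is ≥ 815615: ⌈815615/200200⌉ × 200200 = 5 × 200200 = 1001000.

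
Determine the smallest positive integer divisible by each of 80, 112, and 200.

80 = 2^4 × 5
112 = 2^4 × 7
200 = 2^3 × 5^2
LCM(80, 112, 200) = 2^4 × 5^2 × 7 = 2800.

2800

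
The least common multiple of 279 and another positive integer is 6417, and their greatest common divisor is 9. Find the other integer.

207

gcd × lcm = product of the two integers, so the other integer is (9 × 6417) / 279 = 207.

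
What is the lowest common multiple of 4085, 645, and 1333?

379905

4085 = 5 × 19 × 43
645 = 3 × 5 × 43
1333 = 31 × 43
LCM(4085, 645, 1333) = 3 × 5 × 19 × 31 × 43 = 379905.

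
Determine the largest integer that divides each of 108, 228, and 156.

12

108 = 2^2 × 3^3
228 = 2^2 × 3 × 19
156 = 2^2 × 3 × 13
gcd(108, 228, 156) = 2^2 × 3 = 12.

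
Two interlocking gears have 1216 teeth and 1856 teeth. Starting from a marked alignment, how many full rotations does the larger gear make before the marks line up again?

19 rotations

They are all back at their starting positions together after one LCM of the periods.
1216 = 2^6 × 19
1856 = 2^6 × 29
LCM(1216, 1856) = 2^6 × 19 × 29 = 35264.
Rotations for period 1856: 35264 / 1856 = 19.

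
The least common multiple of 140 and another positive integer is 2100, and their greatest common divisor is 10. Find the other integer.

gcd × lcm = product of the two integers, so the other integer is (10 × 2100) / 140 = 150.

150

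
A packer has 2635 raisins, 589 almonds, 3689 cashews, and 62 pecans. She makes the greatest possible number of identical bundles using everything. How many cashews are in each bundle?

119

Number of bundles = gcd(2635, 589, 3689, 62).
2635 = 5 × 17 × 31
589 = 19 × 31
3689 = 7 × 17 × 31
62 = 2 × 31
gcd(2635, 589, 3689, 62) = 31.
cashews per bundle = 3689 / 31 = 119.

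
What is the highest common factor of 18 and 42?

18 = 2 × 3^2
42 = 2 × 3 × 7
gcd(18, 42) = 2 × 3 = 6.

6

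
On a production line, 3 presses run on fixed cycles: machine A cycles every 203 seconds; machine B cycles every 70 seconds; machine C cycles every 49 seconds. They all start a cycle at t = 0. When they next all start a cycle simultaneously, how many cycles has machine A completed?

The first common completion time is the LCM of the periods.
203 = 7 × 29
70 = 2 × 5 × 7
49 = 7^2
LCM(203, 70, 49) = 2 × 5 × 7^2 × 29 = 14210.
Cycles for period 203: 14210 / 203 = 70.

70 cycles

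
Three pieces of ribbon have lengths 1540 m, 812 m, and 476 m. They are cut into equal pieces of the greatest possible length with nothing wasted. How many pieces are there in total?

Piece length = gcd(1540, 812, 476).
1540 = 2^2 × 5 × 7 × 11
812 = 2^2 × 7 × 29
476 = 2^2 × 7 × 17
gcd(1540, 812, 476) = 2^2 × 7 = 28.
Total pieces = 1540/28 + 812/28 + 476/28 = 55 + 29 + 17 = 101.

101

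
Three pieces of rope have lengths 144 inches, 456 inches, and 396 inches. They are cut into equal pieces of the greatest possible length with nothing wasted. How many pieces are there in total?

83

Piece length = gcd(144, 456, 396).
144 = 2^4 × 3^2
456 = 2^3 × 3 × 19
396 = 2^2 × 3^2 × 11
gcd(144, 456, 396) = 2^2 × 3 = 12.
Total pieces = 144/12 + 456/12 + 396/12 = 12 + 38 + 33 = 83.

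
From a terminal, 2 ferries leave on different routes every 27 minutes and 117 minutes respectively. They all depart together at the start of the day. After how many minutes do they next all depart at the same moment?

351 minutes

We need the least common multiple of the intervals.
27 = 3^3
117 = 3^2 × 13
LCM(27, 117) = 3^3 × 13 = 351.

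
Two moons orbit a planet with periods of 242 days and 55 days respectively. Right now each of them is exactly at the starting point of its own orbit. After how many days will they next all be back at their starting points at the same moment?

They coincide at every common multiple of the periods; the first is the LCM.
242 = 2 × 11^2
55 = 5 × 11
LCM(242, 55) = 2 × 5 × 11^2 = 1210.

1210 days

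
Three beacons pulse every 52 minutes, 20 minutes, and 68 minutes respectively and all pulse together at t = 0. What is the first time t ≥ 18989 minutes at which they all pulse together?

22100 minutes

Joint pulses occur at multiples of LCM(52, 20, 68).
52 = 2^2 × 13
20 = 2^2 × 5
68 = 2^2 × 17
LCM(52, 20, 68) = 2^2 × 5 × 13 × 17 = 4420.
Smallest multiple of 4420 that is ≥ 18989: ⌈18989/4420⌉ × 4420 = 5 × 4420 = 22100.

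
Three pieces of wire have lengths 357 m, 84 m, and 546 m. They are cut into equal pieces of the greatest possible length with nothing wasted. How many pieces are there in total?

Piece length = gcd(357, 84, 546).
357 = 3 × 7 × 17
84 = 2^2 × 3 × 7
546 = 2 × 3 × 7 × 13
gcd(357, 84, 546) = 3 × 7 = 21.
Total pieces = 357/21 + 84/21 + 546/21 = 17 + 4 + 26 = 47.

47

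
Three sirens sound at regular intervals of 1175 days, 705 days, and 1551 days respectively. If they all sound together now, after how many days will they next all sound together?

They coincide at every common multiple of the periods; the first is the LCM.
1175 = 5^2 × 47
705 = 3 × 5 × 47
1551 = 3 × 11 × 47
LCM(1175, 705, 1551) = 3 × 5^2 × 11 × 47 = 38775.

38775 days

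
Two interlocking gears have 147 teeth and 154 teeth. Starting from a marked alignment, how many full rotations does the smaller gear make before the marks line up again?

22 rotations

All finish a whole number of cycles simultaneously at t = LCM of the periods.
147 = 3 × 7^2
154 = 2 × 7 × 11
LCM(147, 154) = 2 × 3 × 7^2 × 11 = 3234.
Rotations for period 147: 3234 / 147 = 22.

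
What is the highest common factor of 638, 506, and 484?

638 = 2 × 11 × 29
506 = 2 × 11 × 23
484 = 2^2 × 11^2
gcd(638, 506, 484) = 2 × 11 = 22.

22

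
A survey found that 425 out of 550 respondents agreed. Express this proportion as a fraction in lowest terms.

17/22

425 = 5^2 × 17
550 = 2 × 5^2 × 11
gcd(425, 550) = 5^2 = 25.
Divide numerator and denominator by 25: 425/550 = 17/22.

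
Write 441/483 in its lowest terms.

441 = 3^2 × 7^2
483 = 3 × 7 × 23
gcd(441, 483) = 3 × 7 = 21.
Divide numerator and denominator by 21: 441/483 = 21/23.

21/23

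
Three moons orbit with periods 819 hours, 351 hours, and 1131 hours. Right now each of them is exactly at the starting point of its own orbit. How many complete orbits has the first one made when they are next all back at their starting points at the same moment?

87 orbits

The first common completion time is the LCM of the periods.
819 = 3^2 × 7 × 13
351 = 3^3 × 13
1131 = 3 × 13 × 29
LCM(819, 351, 1131) = 3^3 × 7 × 13 × 29 = 71253.
Orbits for period 819: 71253 / 819 = 87.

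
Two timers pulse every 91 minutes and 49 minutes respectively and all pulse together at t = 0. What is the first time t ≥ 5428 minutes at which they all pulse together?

Joint pulses occur at multiples of LCM(91, 49).
91 = 7 × 13
49 = 7^2
LCM(91, 49) = 7^2 × 13 = 637.
Smallest multiple of 637 that is ≥ 5428: ⌈5428/637⌉ × 637 = 9 × 637 = 5733.

5733 minutes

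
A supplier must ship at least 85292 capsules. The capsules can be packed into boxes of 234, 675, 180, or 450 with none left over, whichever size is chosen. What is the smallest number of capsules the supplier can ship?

The number of capsules must be a common multiple of 234, 675, 180, and 450, so a multiple of their LCM.
234 = 2 × 3^2 × 13
675 = 3^3 × 5^2
180 = 2^2 × 3^2 × 5
450 = 2 × 3^2 × 5^2
LCM(234, 675, 180, 450) = 2^2 × 3^3 × 5^2 × 13 = 35100.
Smallest multiple of 35100 that is ≥ 85292: ⌈85292/35100⌉ × 35100 = 3 × 35100 = 105300.

105300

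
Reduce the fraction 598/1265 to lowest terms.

598 = 2 × 13 × 23
1265 = 5 × 11 × 23
gcd(598, 1265) = 23.
Divide numerator and denominator by 23: 598/1265 = 26/55.

26/55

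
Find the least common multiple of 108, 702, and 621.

32292

108 = 2^2 × 3^3
702 = 2 × 3^3 × 13
621 = 3^3 × 23
LCM(108, 702, 621) = 2^2 × 3^3 × 13 × 23 = 32292.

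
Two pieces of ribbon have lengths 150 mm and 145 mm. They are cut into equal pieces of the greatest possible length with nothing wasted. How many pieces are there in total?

Piece length = gcd(150, 145).
150 = 2 × 3 × 5^2
145 = 5 × 29
gcd(150, 145) = 5.
Total pieces = 150/5 + 145/5 = 30 + 29 = 59.

59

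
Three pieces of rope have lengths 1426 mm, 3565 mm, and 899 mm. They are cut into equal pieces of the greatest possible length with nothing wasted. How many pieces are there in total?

190

Piece length = gcd(1426, 3565, 899).
1426 = 2 × 23 × 31
3565 = 5 × 23 × 31
899 = 29 × 31
gcd(1426, 3565, 899) = 31.
Total pieces = 1426/31 + 3565/31 + 899/31 = 46 + 115 + 29 = 190.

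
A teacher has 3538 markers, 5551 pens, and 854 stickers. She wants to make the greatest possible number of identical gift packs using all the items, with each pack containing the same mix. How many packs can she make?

The pack count must divide each quantity, so the greatest is gcd(3538, 5551, 854).
3538 = 2 × 29 × 61
5551 = 7 × 13 × 61
854 = 2 × 7 × 61
gcd(3538, 5551, 854) = 61.

61 packs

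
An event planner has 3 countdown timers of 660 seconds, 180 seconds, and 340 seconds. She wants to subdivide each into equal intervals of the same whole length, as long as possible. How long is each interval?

20 seconds

The interval must divide each timer length; the longest such is the gcd.
660 = 2^2 × 3 × 5 × 11
180 = 2^2 × 3^2 × 5
340 = 2^2 × 5 × 17
gcd(660, 180, 340) = 2^2 × 5 = 20.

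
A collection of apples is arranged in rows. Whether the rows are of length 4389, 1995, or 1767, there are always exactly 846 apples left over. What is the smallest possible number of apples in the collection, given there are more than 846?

681141

N − 846 must be a common multiple of 4389, 1995, and 1767.
4389 = 3 × 7 × 11 × 19
1995 = 3 × 5 × 7 × 19
1767 = 3 × 19 × 31
LCM(4389, 1995, 1767) = 3 × 5 × 7 × 11 × 19 × 31 = 680295.
Smallest N > 846 is LCM + 846 = 680295 + 846 = 681141.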